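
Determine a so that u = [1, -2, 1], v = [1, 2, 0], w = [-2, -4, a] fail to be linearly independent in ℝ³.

a = 0

Place the vectors as rows of a 3×3 matrix; dependence ⇔ determinant zero.
Expanding, det = 4*a.
This vanishes exactly when a = 0.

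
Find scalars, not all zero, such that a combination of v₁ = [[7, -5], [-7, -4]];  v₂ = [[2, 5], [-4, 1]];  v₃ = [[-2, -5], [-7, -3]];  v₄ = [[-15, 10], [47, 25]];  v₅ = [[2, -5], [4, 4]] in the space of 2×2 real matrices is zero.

Pass to coordinate vectors relative to the basis {E₁₁, E₁₂, E₂₁, E₂₂}.
Solve the homogeneous system with v₁, v₂, v₃, v₄, v₅ as columns by row-reducing the coefficient matrix.
One solution (up to scaling) is (3, 1, 2, 1, -2).

3v₁ + v₂ + 2v₃ + v₄ - 2v₅ = 0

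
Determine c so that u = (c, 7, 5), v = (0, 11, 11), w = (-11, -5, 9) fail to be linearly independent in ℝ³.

c = 11/7

The set is linearly dependent precisely when det[u; v; w] = 0.
The determinant works out to 154*c - 242.
This vanishes exactly when c = 11/7.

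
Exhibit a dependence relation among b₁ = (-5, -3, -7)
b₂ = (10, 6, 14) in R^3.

2b₁ + b₂ = 0

Solve the homogeneous system with b₁, b₂ as columns by row-reducing the coefficient matrix.
The free variable yields coefficients (2, 1) (any nonzero multiple also works).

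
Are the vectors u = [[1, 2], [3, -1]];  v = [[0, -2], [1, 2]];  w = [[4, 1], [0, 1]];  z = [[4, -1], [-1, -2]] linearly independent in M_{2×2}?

Take coordinates with respect to the standard basis {E₁₁, E₁₂, E₂₁, E₂₂}.
The matrix [u|v|w|z] has determinant -147.
A nonzero determinant means the columns are linearly independent.

linearly independent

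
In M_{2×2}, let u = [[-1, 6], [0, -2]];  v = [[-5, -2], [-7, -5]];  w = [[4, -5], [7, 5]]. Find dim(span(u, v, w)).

dim = 3

Use coordinates relative to {E₁₁, E₁₂, E₂₁, E₂₂}.
Row-reduce the 3×4 matrix with these as rows.
The echelon form has 3 nonzero rows, so the rank is 3.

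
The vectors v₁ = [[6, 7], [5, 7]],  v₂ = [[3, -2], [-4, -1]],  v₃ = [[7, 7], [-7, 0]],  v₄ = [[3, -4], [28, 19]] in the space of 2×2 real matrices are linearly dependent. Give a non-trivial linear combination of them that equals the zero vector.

3v₁ + 2v₂ - 3v₃ - v₄ = 0

Pass to coordinate vectors relative to the basis {E₁₁, E₁₂, E₂₁, E₂₂}.
Set up α₁v₁ + … + α₄v₄ = 0 and solve the homogeneous system.
A generator of the null space is (3, 2, -3, -1).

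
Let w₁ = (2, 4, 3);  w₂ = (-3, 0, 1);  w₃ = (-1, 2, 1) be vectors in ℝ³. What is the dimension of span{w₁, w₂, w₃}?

3

Form the matrix with w₁, w₂, w₃ as columns and reduce.
Exactly 3 pivots survive; hence the rank is 3.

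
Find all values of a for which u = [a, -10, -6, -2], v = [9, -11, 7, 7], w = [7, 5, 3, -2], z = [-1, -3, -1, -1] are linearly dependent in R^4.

a = -19/2

Dependence holds iff the 4×4 matrix [u v w z] is singular.
Cofactor expansion gives det = 160*a + 1520.
Solving 160*a + 1520 = 0 yields a = -19/2.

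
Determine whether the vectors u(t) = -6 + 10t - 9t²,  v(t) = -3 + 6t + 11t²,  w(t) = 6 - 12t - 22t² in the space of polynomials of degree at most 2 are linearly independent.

linearly dependent

Write each element as a coordinate vector in ℝ³ using {1, t, t²}.
One vector is a scalar multiple of another, so the set is dependent.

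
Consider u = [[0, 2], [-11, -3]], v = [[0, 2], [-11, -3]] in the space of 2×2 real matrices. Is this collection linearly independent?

linearly dependent

Take coordinates with respect to the standard basis {E₁₁, E₁₂, E₂₁, E₂₂}.
Two of the vectors are equal, giving an immediate dependence.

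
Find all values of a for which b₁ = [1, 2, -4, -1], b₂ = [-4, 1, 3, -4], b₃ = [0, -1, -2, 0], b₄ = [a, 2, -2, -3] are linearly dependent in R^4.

a = -15/11

The vectors are dependent exactly when the determinant of the matrix with rows b₁, b₂, b₃, b₄ vanishes.
Cofactor expansion gives det = 33*a + 45.
Setting this to zero gives a = -15/11.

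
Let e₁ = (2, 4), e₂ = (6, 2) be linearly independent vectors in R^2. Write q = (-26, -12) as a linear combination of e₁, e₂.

Set up the augmented matrix [e₁ | e₂ | q] and row-reduce.
The system has the unique solution (α₁, α₂) = (-1, -4).

q = -e₁ - 4e₂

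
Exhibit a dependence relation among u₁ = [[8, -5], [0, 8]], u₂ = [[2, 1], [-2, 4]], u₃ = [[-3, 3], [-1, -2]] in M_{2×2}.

Pass to coordinate vectors relative to the basis {E₁₁, E₁₂, E₂₁, E₂₂}.
Solve the homogeneous system with u₁, u₂, u₃ as columns by row-reducing the coefficient matrix.
One solution (up to scaling) is (1, -1, 2).

u₁ - u₂ + 2u₃ = 0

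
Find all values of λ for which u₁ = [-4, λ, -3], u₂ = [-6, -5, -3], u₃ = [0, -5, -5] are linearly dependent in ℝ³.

The vectors are dependent exactly when the determinant of the matrix with rows u₁, u₂, u₃ vanishes.
The determinant works out to -30*λ - 130.
Solving -30*λ - 130 = 0 yields λ = -13/3.

λ = -13/3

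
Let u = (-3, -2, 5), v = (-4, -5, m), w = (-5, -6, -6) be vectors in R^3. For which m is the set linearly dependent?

m = -47/8

Place the vectors as rows of a 3×3 matrix; dependence ⇔ determinant zero.
Cofactor expansion gives det = -8*m - 47.
Solving -8*m - 47 = 0 yields m = -47/8.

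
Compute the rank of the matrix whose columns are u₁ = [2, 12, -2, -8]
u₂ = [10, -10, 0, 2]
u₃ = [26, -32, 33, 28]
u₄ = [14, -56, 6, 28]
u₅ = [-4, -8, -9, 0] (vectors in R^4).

rank 3

Row-reduce the 5×4 matrix with these as rows.
Exactly 3 pivots survive; hence the rank is 3.
(With 5 elements in a 4-dimensional space the rank is at most 4.)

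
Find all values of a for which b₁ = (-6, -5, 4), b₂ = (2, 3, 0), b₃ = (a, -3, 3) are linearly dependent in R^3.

a = -4

The set is linearly dependent precisely when det[b₁; b₂; b₃] = 0.
Expanding, det = -12*a - 48.
Setting this to zero gives a = -4.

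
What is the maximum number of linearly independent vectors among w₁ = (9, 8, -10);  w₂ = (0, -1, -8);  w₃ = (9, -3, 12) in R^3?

3

Row-reduce the 3×3 matrix with these as rows.
Reduction leaves 3 leading entries, giving rank 3.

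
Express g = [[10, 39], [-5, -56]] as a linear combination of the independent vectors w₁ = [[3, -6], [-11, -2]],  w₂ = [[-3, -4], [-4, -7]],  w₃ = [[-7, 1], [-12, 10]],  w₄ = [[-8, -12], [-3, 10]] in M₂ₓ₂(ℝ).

Identify each element with its coordinate vector in ℝ⁴ via {E₁₁, E₁₂, E₂₁, E₂₂}.
Set up the augmented matrix [w₁ | w₂ | w₃ | w₄ | g] and row-reduce.
The system has the unique solution (α₁, …, α₄) = (-1, 4, 1, -4).

g = -w₁ + 4w₂ + w₃ - 4w₄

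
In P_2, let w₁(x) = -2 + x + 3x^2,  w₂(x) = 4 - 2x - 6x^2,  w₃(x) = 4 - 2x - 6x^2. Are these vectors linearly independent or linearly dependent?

linearly dependent

Write each element as a coordinate vector in ℝ³ using {1, x, x^2}.
The matrix [w₁|w₂|w₃] has determinant 0.
A zero determinant means the columns are linearly dependent.
Indeed 2w₁ + w₂ = 0.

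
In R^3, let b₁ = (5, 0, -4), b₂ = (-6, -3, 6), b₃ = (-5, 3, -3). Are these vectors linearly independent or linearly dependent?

The matrix [b₁|b₂|b₃] has determinant 87.
A nonzero determinant means the columns are linearly independent.

linearly independent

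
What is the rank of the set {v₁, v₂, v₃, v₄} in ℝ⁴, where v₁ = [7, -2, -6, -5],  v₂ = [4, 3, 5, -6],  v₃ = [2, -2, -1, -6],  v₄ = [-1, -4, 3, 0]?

Apply Gaussian elimination to the matrix whose rows are v₁, v₂, v₃, v₄.
Reduction leaves 4 leading entries, giving rank 4.

rank 4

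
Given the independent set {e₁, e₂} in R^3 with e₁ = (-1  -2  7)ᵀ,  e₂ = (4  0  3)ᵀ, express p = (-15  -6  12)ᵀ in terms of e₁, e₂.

Solve the system with e₁, e₂ as columns and p as the right-hand side.
Row-reducing the augmented matrix gives the unique coefficients (α₁, α₂) = (3, -3).

p = 3e₁ - 3e₂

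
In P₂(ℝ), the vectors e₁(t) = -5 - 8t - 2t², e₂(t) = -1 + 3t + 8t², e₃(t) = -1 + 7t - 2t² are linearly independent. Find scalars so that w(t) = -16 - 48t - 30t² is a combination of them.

w = 4e₁ - 3e₂ - e₃

Take coordinate vectors relative to {1, t, t²}.
Write w = α₁e₁ + … + α₃e₃ and equate components.
Back-substitution yields (α₁, α₂, α₃) = (4, -3, -1).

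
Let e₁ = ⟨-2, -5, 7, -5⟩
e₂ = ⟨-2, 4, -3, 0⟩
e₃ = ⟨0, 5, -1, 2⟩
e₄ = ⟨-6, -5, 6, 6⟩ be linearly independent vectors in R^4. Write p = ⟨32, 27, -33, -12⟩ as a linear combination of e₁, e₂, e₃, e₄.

p = -2e₁ - 2e₂ + e₃ - 4e₄

Solve the system with e₁, e₂, e₃, e₄ as columns and p as the right-hand side.
The system has the unique solution (α₁, …, α₄) = (-2, -2, 1, -4).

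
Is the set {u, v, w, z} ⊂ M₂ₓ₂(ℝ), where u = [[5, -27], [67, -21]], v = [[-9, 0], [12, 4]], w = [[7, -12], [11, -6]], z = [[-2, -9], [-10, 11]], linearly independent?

linearly dependent

Write each element as a coordinate vector in ℝ⁴ using {E₁₁, E₁₂, E₂₁, E₂₂}.
The matrix [u|v|w|z] has determinant 0.
A zero determinant means the columns are linearly dependent.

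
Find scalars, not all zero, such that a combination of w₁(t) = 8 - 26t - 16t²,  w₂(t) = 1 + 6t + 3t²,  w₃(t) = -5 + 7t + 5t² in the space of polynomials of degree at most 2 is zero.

Write each element as a vector in ℝ³ using {1, t, t²}.
Row-reduce the matrix with w₁, w₂, w₃ as columns; the null space gives the coefficients.
One solution (up to scaling) is (1, 2, 2).

w₁ + 2w₂ + 2w₃ = 0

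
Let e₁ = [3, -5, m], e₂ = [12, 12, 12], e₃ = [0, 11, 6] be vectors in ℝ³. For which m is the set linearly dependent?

Place the vectors as rows of a 3×3 matrix; dependence ⇔ determinant zero.
The determinant works out to 132*m + 180.
Setting this to zero gives m = -15/11.

m = -15/11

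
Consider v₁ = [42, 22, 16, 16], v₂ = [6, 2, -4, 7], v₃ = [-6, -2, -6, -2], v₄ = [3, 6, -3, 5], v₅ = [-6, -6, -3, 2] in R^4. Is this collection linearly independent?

There are 5 vectors in a 4-dimensional space, so they cannot be linearly independent.

linearly dependent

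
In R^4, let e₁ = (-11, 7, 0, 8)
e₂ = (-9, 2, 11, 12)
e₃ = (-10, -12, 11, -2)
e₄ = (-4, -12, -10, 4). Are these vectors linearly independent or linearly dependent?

linearly independent

The matrix [e₁|e₂|e₃|e₄] has determinant -42672.
A nonzero determinant means the columns are linearly independent.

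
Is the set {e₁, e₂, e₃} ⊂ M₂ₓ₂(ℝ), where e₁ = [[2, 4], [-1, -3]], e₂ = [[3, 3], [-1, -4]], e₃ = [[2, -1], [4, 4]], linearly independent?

linearly independent

Write each element as a coordinate vector in ℝ⁴ using {E₁₁, E₁₂, E₂₁, E₂₂}.
Row-reduce the matrix whose columns are e₁, e₂, e₃.
The reduction yields 3 nonzero rows, so the rank is 3.
Since rank = 3 (the number of vectors), the set is linearly independent.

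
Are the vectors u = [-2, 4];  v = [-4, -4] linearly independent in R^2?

Row-reduce the matrix whose columns are u, v.
The reduction yields 2 nonzero rows, so the rank is 2.
Since rank = 2 (the number of vectors), the set is linearly independent.

linearly independent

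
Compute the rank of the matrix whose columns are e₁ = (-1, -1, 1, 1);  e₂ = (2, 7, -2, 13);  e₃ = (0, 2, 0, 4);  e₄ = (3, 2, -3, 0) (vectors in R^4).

3

Row-reduce the 4×4 matrix with these as rows.
There are 3 pivot columns, so rank = 3.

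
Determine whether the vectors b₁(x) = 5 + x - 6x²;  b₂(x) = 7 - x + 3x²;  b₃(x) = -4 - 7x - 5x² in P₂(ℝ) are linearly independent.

Write each element as a coordinate vector in ℝ³ using {1, x, x²}.
Form the 3×3 matrix with these as columns; its determinant is 471.
A nonzero determinant means the columns are linearly independent.

linearly independent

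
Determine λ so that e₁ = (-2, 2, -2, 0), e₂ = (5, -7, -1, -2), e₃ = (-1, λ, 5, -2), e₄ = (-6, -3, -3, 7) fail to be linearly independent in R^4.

The vectors are dependent exactly when the determinant of the matrix with rows e₁, e₂, e₃, e₄ vanishes.
Cofactor expansion gives det = 696 - 72*λ.
Setting this to zero gives λ = 29/3.

λ = 29/3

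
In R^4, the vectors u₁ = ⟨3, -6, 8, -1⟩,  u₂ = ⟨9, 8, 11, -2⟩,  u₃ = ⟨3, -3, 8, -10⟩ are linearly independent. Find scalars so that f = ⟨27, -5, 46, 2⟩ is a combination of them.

f = 4u₁ + 2u₂ - u₃

Write f = α₁u₁ + … + α₃u₃ and equate components.
The system has the unique solution (α₁, α₂, α₃) = (4, 2, -1).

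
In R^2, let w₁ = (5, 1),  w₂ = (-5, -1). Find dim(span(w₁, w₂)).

Apply Gaussian elimination to the matrix whose rows are w₁, w₂.
There is 1 pivot column, so rank = 1.

1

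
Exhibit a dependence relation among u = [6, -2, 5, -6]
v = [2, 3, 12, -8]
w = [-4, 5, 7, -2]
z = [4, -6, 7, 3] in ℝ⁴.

u - v + w = 0

Write the vectors as columns of a matrix and find a nonzero vector in its null space.
The free variable yields coefficients (1, -1, 1, 0) (any nonzero multiple also works).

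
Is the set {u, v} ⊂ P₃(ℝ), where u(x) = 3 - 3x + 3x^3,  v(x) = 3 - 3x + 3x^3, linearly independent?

linearly dependent

Write each element as a coordinate vector in ℝ⁴ using {1, x, …, x^3}.
Two of the vectors are equal, giving an immediate dependence.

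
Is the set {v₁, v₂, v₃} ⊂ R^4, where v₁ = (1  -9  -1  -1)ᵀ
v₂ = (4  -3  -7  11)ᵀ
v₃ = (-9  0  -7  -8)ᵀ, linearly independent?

linearly independent

Place the vectors as rows of a 3×4 matrix and reduce to echelon form.
The reduction yields 3 nonzero rows, so the rank is 3.
Since rank = 3 (the number of vectors), the set is linearly independent.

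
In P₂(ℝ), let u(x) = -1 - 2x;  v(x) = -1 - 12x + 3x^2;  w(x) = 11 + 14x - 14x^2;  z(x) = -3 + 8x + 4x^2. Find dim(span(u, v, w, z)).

Use coordinates relative to {1, x, x^2}.
Row-reduce the 4×3 matrix with these as rows.
Exactly 3 pivots survive; hence the rank is 3.
(With 4 elements in a 3-dimensional space the rank is at most 3.)

dim = 3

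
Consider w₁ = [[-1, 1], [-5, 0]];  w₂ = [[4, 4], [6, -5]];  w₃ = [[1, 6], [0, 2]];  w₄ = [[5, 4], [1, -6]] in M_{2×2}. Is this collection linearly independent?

linearly independent

Write each element as a coordinate vector in ℝ⁴ using {E₁₁, E₁₂, E₂₁, E₂₂}.
Row-reduce the matrix whose columns are w₁, w₂, w₃, w₄.
The reduction yields 4 nonzero rows, so the rank is 4.
Since rank = 4 (the number of vectors), the set is linearly independent.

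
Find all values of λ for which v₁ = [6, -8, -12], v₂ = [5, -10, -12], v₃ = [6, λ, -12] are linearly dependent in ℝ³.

Dependence holds iff the 3×3 matrix [v₁ v₂ v₃] is singular.
Expanding, det = 12*λ + 96.
Setting this to zero gives λ = -8.

λ = -8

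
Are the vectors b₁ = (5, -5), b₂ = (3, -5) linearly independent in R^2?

linearly independent

Form the 2×2 matrix with these as columns; its determinant is -10.
A nonzero determinant means the columns are linearly independent.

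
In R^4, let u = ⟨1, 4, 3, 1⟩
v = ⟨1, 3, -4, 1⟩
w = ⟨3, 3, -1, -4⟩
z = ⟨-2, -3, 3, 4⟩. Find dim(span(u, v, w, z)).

Apply Gaussian elimination to the matrix whose rows are u, v, w, z.
The echelon form has 4 nonzero rows, so the rank is 4.

4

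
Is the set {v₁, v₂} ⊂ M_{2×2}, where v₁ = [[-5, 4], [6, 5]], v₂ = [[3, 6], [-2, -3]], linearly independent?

linearly independent

Write each element as a coordinate vector in ℝ⁴ using {E₁₁, E₁₂, E₂₁, E₂₂}.
Row-reduce the matrix whose columns are v₁, v₂.
The reduction yields 2 nonzero rows, so the rank is 2.
Since rank = 2 (the number of vectors), the set is linearly independent.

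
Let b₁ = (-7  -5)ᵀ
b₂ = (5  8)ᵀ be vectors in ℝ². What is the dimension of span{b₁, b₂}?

Form the matrix with b₁, b₂ as columns and reduce.
The echelon form has 2 nonzero rows, so the rank is 2.

2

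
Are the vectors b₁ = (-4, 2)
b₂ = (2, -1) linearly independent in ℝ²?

linearly dependent

Form the 2×2 matrix with these as columns; its determinant is 0.
A zero determinant means the columns are linearly dependent.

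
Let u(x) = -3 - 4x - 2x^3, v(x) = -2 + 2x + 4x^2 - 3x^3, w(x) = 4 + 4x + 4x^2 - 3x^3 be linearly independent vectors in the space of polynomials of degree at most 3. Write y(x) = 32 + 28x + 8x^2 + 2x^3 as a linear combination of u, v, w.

y = -4u - 2v + 4w

Take coordinate vectors relative to {1, x, …, x^3}.
Solve the system with u, v, w as columns and y as the right-hand side.
The system has the unique solution (α₁, α₂, α₃) = (-4, -2, 4).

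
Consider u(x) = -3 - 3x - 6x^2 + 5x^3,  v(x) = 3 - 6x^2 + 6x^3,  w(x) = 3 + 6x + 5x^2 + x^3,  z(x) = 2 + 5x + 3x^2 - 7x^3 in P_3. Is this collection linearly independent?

Take coordinates with respect to the standard basis {1, x, …, x^3}.
Row-reduce the matrix whose columns are u, v, w, z.
The reduction yields 4 nonzero rows, so the rank is 4.
Since rank = 4 (the number of vectors), the set is linearly independent.

linearly independent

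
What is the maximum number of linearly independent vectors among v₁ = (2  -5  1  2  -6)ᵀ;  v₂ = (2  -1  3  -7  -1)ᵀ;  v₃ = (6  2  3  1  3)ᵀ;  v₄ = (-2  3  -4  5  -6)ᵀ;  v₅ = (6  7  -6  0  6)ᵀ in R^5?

Row-reduce the 5×5 matrix with these as rows.
Reduction leaves 5 leading entries, giving rank 5.

5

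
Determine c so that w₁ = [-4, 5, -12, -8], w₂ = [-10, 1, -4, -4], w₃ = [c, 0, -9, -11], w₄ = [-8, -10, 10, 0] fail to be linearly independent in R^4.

Place the vectors as rows of a 4×4 matrix; dependence ⇔ determinant zero.
The determinant works out to -40*c - 780.
This vanishes exactly when c = -39/2.

c = -39/2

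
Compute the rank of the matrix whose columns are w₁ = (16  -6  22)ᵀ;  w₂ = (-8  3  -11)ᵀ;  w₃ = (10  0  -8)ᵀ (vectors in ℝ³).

2

Row-reduce the 3×3 matrix with these as rows.
There are 2 pivot columns, so rank = 2.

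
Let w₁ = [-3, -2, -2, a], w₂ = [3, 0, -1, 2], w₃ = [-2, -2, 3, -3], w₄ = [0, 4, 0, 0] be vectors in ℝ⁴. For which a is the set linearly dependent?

a = 1/7

The vectors are dependent exactly when the determinant of the matrix with rows w₁, w₂, w₃, w₄ vanishes.
The determinant works out to 28*a - 4.
Setting this to zero gives a = 1/7.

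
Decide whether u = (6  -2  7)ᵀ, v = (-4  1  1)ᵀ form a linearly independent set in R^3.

Row-reduce the matrix whose columns are u, v.
The reduction yields 2 nonzero rows, so the rank is 2.
Since rank = 2 (the number of vectors), the set is linearly independent.

linearly independent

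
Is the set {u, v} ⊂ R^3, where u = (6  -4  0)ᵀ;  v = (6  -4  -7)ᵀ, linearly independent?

Row-reduce the matrix whose columns are u, v.
The reduction yields 2 nonzero rows, so the rank is 2.
Since rank = 2 (the number of vectors), the set is linearly independent.

linearly independent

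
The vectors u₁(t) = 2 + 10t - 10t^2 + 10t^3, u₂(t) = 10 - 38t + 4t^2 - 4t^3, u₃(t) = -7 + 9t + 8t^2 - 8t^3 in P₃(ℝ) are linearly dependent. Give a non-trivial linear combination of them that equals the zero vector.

Take coordinates with respect to {1, t, …, t^3}.
Write the vectors as columns of a matrix and find a nonzero vector in its null space.
One solution (up to scaling) is (2, 1, 2).

2u₁ + u₂ + 2u₃ = 0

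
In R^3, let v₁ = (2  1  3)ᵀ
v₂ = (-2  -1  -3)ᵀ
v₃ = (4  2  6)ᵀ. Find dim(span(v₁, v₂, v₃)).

Form the matrix with v₁, v₂, v₃ as columns and reduce.
Exactly 1 pivot survives; hence the rank is 1.

dim = 1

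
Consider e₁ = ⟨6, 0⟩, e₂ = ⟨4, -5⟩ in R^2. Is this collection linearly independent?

Form the 2×2 matrix with these as columns; its determinant is -30.
A nonzero determinant means the columns are linearly independent.

linearly independent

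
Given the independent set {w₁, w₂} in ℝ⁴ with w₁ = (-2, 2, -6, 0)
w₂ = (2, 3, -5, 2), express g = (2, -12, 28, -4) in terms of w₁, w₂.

g = -3w₁ - 2w₂

Write g = a₁w₁ + a₂w₂ and equate components.
Row-reducing the augmented matrix gives the unique coefficients (a₁, a₂) = (-3, -2).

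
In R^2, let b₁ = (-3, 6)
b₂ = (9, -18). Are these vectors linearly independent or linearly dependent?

linearly dependent

Form the 2×2 matrix with these as columns; its determinant is 0.
A zero determinant means the columns are linearly dependent.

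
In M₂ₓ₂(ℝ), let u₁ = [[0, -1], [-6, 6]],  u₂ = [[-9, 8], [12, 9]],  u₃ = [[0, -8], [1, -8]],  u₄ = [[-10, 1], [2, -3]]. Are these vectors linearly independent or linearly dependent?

linearly independent

Take coordinates with respect to the standard basis {E₁₁, E₁₂, E₂₁, E₂₂}.
Place the vectors as rows of a 4×4 matrix and reduce to echelon form.
The reduction yields 4 nonzero rows, so the rank is 4.
Since rank = 4 (the number of vectors), the set is linearly independent.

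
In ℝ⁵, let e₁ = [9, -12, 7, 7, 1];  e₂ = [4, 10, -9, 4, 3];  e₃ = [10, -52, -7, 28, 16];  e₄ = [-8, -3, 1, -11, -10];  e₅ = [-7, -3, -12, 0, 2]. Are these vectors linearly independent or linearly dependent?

Form the 5×5 matrix with these as columns; its determinant is 0.
A zero determinant means the columns are linearly dependent.

linearly dependent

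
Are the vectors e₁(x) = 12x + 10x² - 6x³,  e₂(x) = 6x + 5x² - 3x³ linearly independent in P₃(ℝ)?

linearly dependent

Write each element as a coordinate vector in ℝ⁴ using {1, x, …, x³}.
One vector is a scalar multiple of another, so the set is dependent.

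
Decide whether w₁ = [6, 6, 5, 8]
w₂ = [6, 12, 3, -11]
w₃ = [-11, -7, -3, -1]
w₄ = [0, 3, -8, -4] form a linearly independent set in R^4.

linearly independent

Place the vectors as rows of a 4×4 matrix and reduce to echelon form.
The reduction yields 4 nonzero rows, so the rank is 4.
Since rank = 4 (the number of vectors), the set is linearly independent.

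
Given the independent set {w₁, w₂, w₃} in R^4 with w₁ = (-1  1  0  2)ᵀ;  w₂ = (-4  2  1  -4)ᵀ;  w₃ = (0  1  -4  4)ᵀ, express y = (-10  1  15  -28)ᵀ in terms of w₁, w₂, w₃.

Since w₁, w₂, w₃ are independent, the coefficients expressing y are uniquely determined by a linear system.
Back-substitution yields (α₁, α₂, α₃) = (-2, 3, -3).

y = -2w₁ + 3w₂ - 3w₃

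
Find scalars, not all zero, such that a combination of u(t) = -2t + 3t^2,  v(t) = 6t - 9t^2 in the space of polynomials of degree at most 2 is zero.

Write each element as a vector in ℝ³ using {1, t, t^2}.
Write the vectors as columns of a matrix and find a nonzero vector in its null space.
The free variable yields coefficients (3, 1) (any nonzero multiple also works).

3u + v = 0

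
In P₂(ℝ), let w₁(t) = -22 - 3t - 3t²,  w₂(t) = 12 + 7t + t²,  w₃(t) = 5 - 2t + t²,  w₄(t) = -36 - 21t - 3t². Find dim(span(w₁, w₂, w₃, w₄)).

dim = 2

Represent each element by its coordinate vector in ℝ³.
Row-reduce the 4×3 matrix with these as rows.
Reduction leaves 2 leading entries, giving rank 2.
(With 4 elements in a 3-dimensional space the rank is at most 3.)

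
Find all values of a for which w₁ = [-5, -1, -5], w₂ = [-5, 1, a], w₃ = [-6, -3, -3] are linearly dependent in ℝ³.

a = -25/3

The set is linearly dependent precisely when det[w₁; w₂; w₃] = 0.
Expanding, det = -9*a - 75.
Solving -9*a - 75 = 0 yields a = -25/3.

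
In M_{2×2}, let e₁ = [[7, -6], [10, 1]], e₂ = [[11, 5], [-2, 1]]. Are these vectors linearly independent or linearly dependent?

linearly independent

Write each element as a coordinate vector in ℝ⁴ using {E₁₁, E₁₂, E₂₁, E₂₂}.
Place the vectors as rows of a 2×4 matrix and reduce to echelon form.
The reduction yields 2 nonzero rows, so the rank is 2.
Since rank = 2 (the number of vectors), the set is linearly independent.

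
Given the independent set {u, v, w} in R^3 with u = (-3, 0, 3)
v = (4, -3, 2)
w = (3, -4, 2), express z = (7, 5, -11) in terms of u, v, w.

z = -3u + v - 2w

Set up the augmented matrix [u | v | w | z] and row-reduce.
The system has the unique solution (a₁, a₂, a₃) = (-3, 1, -2).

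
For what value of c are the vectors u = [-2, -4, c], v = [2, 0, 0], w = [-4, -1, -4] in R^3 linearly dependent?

c = -16

The vectors are dependent exactly when the determinant of the matrix with rows u, v, w vanishes.
Expanding, det = -2*c - 32.
This vanishes exactly when c = -16.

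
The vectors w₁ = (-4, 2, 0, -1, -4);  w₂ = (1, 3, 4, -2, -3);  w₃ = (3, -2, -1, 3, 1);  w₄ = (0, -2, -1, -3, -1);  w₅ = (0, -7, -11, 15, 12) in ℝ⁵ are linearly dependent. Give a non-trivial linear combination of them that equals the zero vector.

3w₂ - w₃ + 2w₄ + w₅ = 0

Solve the homogeneous system with w₁, w₂, w₃, w₄, w₅ as columns by row-reducing the coefficient matrix.
A generator of the null space is (0, 3, -1, 2, 1).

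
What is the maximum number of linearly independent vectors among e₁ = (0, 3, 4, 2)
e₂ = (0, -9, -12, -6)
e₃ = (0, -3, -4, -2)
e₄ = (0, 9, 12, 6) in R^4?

1

Put the 4×4 matrix [e₁|e₂|e₃|e₄] into echelon form.
The echelon form has 1 nonzero row, so the rank is 1.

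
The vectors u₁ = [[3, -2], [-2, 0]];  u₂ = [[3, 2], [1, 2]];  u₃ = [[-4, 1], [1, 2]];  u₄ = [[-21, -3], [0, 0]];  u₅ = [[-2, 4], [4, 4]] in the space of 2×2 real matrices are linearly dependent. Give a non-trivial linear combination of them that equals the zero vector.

Take coordinates with respect to {E₁₁, E₁₂, E₂₁, E₂₂}.
Solve the homogeneous system with u₁, u₂, u₃, u₄, u₅ as columns by row-reducing the coefficient matrix.
The free variable yields coefficients (0, 3, -3, 1, 0) (any nonzero multiple also works).

3u₂ - 3u₃ + u₄ = 0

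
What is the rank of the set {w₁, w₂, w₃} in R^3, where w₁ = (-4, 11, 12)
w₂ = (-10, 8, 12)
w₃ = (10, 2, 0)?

3

Form the matrix with w₁, w₂, w₃ as columns and reduce.
There are 3 pivot columns, so rank = 3.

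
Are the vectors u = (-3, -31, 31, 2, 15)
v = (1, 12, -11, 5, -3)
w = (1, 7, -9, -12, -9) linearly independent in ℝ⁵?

Row-reduce the matrix whose columns are u, v, w.
The reduction yields 2 nonzero rows, so the rank is 2.
Since rank 2 < 3, the set is linearly dependent.

linearly dependent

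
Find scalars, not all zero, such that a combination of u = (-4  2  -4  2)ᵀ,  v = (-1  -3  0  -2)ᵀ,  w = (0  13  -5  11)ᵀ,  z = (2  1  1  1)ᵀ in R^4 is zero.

2u - 2v - w + 3z = 0

Write the vectors as columns of a matrix and find a nonzero vector in its null space.
A generator of the null space is (2, -2, -1, 3).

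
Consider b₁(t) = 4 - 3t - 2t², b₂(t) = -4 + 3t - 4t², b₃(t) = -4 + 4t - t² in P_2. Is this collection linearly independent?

Write each element as a coordinate vector in ℝ³ using {1, t, t²}.
Place the vectors as rows of a 3×3 matrix and reduce to echelon form.
The reduction yields 3 nonzero rows, so the rank is 3.
Since rank = 3 (the number of vectors), the set is linearly independent.

linearly independent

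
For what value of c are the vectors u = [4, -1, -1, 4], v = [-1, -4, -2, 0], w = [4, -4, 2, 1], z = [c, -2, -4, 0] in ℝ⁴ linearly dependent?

c = -37/11

Dependence holds iff the 4×4 matrix [u v w z] is singular.
Expanding, det = 66*c + 222.
This vanishes exactly when c = -37/11.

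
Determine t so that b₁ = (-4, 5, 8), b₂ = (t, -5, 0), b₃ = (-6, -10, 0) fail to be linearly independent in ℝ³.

The vectors are dependent exactly when the determinant of the matrix with rows b₁, b₂, b₃ vanishes.
The determinant works out to -80*t - 240.
Setting this to zero gives t = -3.

t = -3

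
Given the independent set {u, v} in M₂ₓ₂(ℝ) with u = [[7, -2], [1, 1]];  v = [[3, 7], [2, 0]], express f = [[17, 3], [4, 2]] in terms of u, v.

f = 2u + v

Identify each element with its coordinate vector in ℝ⁴ via {E₁₁, E₁₂, E₂₁, E₂₂}.
Since u, v are independent, the coefficients expressing f are uniquely determined by a linear system.
Back-substitution yields (c₁, c₂) = (2, 1).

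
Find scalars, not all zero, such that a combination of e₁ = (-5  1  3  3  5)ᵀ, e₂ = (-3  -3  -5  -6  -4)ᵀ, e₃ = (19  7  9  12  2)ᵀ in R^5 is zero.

Solve the homogeneous system with e₁, e₂, e₃ as columns by row-reducing the coefficient matrix.
The free variable yields coefficients (2, 3, 1) (any nonzero multiple also works).

2e₁ + 3e₂ + e₃ = 0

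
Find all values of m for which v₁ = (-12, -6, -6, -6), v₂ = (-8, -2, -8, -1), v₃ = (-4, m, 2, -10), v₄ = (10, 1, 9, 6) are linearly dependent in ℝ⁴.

Dependence holds iff the 4×4 matrix [v₁ v₂ v₃ v₄] is singular.
Cofactor expansion gives det = -192*m - 288.
Solving -192*m - 288 = 0 yields m = -3/2.

m = -3/2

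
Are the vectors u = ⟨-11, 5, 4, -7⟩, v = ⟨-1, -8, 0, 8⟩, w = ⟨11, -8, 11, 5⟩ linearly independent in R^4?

Place the vectors as rows of a 3×4 matrix and reduce to echelon form.
The reduction yields 3 nonzero rows, so the rank is 3.
Since rank = 3 (the number of vectors), the set is linearly independent.

linearly independent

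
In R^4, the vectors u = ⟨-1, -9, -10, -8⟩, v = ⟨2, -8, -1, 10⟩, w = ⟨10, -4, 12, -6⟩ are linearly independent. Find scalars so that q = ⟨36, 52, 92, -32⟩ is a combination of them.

Solve the system with u, v, w as columns and q as the right-hand side.
Row-reducing the augmented matrix gives the unique coefficients (a₁, a₂, a₃) = (-4, -4, 4).

q = -4u - 4v + 4w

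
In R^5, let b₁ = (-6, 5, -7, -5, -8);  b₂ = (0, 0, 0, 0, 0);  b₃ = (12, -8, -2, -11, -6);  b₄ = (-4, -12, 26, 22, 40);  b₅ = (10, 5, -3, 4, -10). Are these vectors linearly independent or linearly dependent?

linearly dependent

One of the vectors is the zero vector, so the set is linearly dependent.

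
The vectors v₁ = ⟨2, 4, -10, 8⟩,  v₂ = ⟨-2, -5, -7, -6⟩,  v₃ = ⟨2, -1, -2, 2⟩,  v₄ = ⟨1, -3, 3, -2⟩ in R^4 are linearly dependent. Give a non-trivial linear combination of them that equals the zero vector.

v₁ - 2v₃ + 2v₄ = 0

Row-reduce the matrix with v₁, v₂, v₃, v₄ as columns; the null space gives the coefficients.
The free variable yields coefficients (1, 0, -2, 2) (any nonzero multiple also works).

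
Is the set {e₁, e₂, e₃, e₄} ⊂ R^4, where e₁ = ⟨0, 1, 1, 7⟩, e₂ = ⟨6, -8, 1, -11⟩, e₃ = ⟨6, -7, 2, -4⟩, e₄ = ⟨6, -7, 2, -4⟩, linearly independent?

Two of the vectors are equal, giving an immediate dependence.

linearly dependent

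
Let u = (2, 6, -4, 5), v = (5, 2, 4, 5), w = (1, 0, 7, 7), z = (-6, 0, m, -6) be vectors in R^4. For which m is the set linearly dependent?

Dependence holds iff the 4×4 matrix [u v w z] is singular.
The determinant works out to 162*m + 1404.
Setting this to zero gives m = -26/3.

m = -26/3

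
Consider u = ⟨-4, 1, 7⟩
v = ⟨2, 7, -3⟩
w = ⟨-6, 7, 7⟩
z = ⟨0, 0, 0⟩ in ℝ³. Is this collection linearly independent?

There are 4 vectors in a 3-dimensional space, so they cannot be linearly independent.

linearly dependent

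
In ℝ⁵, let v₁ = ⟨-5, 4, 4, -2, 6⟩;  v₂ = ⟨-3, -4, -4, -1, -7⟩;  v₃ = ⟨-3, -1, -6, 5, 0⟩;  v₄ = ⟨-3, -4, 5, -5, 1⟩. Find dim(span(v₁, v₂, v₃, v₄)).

Apply Gaussian elimination to the matrix whose rows are v₁, v₂, v₃, v₄.
There are 4 pivot columns, so rank = 4.

dim = 4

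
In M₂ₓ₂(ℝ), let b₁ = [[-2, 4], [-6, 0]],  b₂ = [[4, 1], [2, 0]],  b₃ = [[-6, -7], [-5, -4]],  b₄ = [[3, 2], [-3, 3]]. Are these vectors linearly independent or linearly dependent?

Take coordinates with respect to the standard basis {E₁₁, E₁₂, E₂₁, E₂₂}.
Row-reduce the matrix whose columns are b₁, b₂, b₃, b₄.
The reduction yields 4 nonzero rows, so the rank is 4.
Since rank = 4 (the number of vectors), the set is linearly independent.

linearly independent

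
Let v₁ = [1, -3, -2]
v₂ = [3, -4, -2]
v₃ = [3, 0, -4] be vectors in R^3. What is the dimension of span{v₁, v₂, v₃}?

Row-reduce the 3×3 matrix with these as rows.
There are 3 pivot columns, so rank = 3.

3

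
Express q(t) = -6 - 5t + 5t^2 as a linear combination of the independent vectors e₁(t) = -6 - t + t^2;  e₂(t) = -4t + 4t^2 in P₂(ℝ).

q = e₁ + e₂

Work in coordinates with respect to the standard basis {1, t, t^2}.
Write q = α₁e₁ + α₂e₂ and equate components.
Back-substitution yields (α₁, α₂) = (1, 1).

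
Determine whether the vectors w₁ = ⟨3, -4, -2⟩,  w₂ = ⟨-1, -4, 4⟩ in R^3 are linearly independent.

Place the vectors as rows of a 2×3 matrix and reduce to echelon form.
The reduction yields 2 nonzero rows, so the rank is 2.
Since rank = 2 (the number of vectors), the set is linearly independent.

linearly independent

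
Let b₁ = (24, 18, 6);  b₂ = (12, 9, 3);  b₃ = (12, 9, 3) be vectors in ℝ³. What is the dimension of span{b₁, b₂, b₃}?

1

Put the 3×3 matrix [b₁|b₂|b₃] into echelon form.
Reduction leaves 1 leading entry, giving rank 1.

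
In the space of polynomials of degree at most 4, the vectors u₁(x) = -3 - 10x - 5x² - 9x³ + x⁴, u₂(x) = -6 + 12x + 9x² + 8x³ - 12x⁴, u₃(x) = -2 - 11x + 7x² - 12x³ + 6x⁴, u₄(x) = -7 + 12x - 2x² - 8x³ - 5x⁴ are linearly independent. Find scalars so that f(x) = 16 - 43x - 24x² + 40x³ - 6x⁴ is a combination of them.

Take coordinate vectors relative to {1, x, …, x⁴}.
Write f = α₁u₁ + … + α₄u₄ and equate components.
Back-substitution yields (α₁, …, α₄) = (4, 1, -3, -4).

f = 4u₁ + u₂ - 3u₃ - 4u₄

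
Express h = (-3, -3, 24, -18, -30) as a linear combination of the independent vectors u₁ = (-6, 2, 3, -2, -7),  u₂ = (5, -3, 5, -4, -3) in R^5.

h = 3u₁ + 3u₂

Since u₁, u₂ are independent, the coefficients expressing h are uniquely determined by a linear system.
The system has the unique solution (a₁, a₂) = (3, 3).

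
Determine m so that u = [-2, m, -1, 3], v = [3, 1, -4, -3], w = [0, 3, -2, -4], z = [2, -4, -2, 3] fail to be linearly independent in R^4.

m = -7/2

The vectors are dependent exactly when the determinant of the matrix with rows u, v, w, z vanishes.
The determinant works out to 22*m + 77.
Setting this to zero gives m = -7/2.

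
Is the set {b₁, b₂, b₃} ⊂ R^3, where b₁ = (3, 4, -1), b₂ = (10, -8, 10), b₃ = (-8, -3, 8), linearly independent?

The matrix [b₁|b₂|b₃] has determinant -648.
A nonzero determinant means the columns are linearly independent.

linearly independent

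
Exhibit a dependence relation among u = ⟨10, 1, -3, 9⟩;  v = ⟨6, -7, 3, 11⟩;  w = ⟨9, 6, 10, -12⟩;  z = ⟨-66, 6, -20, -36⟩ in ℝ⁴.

3u + 3v + 2w + z = 0

Write the vectors as columns of a matrix and find a nonzero vector in its null space.
One solution (up to scaling) is (3, 3, 2, 1).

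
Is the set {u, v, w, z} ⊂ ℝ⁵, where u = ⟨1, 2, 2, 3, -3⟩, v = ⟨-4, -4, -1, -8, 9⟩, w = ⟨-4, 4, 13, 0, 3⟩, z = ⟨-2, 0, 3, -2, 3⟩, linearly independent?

linearly dependent

Place the vectors as rows of a 4×5 matrix and reduce to echelon form.
The reduction yields 2 nonzero rows, so the rank is 2.
Since rank 2 < 4, the set is linearly dependent.
Indeed 8u + 3v - w = 0.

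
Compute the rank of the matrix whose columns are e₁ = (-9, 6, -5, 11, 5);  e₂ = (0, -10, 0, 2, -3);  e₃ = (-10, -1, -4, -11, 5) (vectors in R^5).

Form the matrix with e₁, e₂, e₃ as columns and reduce.
Exactly 3 pivots survive; hence the rank is 3.

3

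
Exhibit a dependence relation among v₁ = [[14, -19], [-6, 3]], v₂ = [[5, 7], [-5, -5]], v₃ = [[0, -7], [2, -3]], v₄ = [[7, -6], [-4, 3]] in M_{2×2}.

Write each element as a vector in ℝ⁴ using {E₁₁, E₁₂, E₂₁, E₂₂}.
Set up α₁v₁ + … + α₄v₄ = 0 and solve the homogeneous system.
A generator of the null space is (1, 0, -1, -2).

v₁ - v₃ - 2v₄ = 0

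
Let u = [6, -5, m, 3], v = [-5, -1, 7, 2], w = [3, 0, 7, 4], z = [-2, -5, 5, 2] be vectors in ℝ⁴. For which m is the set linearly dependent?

m = 11/4

Place the vectors as rows of a 4×4 matrix; dependence ⇔ determinant zero.
The determinant works out to 319 - 116*m.
Solving 319 - 116*m = 0 yields m = 11/4.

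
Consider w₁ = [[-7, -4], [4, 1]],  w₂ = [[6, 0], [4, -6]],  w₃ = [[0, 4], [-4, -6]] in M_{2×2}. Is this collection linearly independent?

Take coordinates with respect to the standard basis {E₁₁, E₁₂, E₂₁, E₂₂}.
Place the vectors as rows of a 3×4 matrix and reduce to echelon form.
The reduction yields 3 nonzero rows, so the rank is 3.
Since rank = 3 (the number of vectors), the set is linearly independent.

linearly independent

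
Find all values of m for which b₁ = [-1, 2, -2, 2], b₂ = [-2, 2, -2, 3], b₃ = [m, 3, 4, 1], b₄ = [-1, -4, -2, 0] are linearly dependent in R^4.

Dependence holds iff the 4×4 matrix [b₁ b₂ b₃ b₄] is singular.
Expanding, det = 12*m + 8.
Solving 12*m + 8 = 0 yields m = -2/3.

m = -2/3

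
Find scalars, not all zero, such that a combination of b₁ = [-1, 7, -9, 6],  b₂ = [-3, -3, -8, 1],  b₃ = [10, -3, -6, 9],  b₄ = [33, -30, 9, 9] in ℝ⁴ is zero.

Set up α₁b₁ + … + α₄b₄ = 0 and solve the homogeneous system.
One solution (up to scaling) is (3, 0, -3, 1).

3b₁ - 3b₃ + b₄ = 0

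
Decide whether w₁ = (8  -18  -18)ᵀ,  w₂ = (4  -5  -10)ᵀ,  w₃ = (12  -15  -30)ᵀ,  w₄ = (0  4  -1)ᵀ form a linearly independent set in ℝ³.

There are 4 vectors in a 3-dimensional space, so they cannot be linearly independent.

linearly dependent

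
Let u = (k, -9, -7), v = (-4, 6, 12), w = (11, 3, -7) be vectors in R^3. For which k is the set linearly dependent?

k = -5

Place the vectors as rows of a 3×3 matrix; dependence ⇔ determinant zero.
Expanding, det = -78*k - 390.
This vanishes exactly when k = -5.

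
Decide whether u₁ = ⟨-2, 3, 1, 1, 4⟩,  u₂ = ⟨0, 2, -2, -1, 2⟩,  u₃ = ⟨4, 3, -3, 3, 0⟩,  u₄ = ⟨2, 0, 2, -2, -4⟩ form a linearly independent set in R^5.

Place the vectors as rows of a 4×5 matrix and reduce to echelon form.
The reduction yields 4 nonzero rows, so the rank is 4.
Since rank = 4 (the number of vectors), the set is linearly independent.

linearly independent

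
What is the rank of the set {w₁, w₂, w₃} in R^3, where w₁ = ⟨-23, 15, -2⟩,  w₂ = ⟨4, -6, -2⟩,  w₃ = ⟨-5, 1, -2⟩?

Form the matrix with w₁, w₂, w₃ as columns and reduce.
The echelon form has 2 nonzero rows, so the rank is 2.

rank 2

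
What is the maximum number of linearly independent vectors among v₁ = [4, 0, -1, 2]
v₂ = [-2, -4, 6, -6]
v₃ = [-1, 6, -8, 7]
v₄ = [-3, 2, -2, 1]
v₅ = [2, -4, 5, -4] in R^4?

Put the 4×5 matrix [v₁|v₂|v₃|v₄|v₅] into echelon form.
Exactly 2 pivots survive; hence the rank is 2.
(With 5 elements in a 4-dimensional space the rank is at most 4.)

2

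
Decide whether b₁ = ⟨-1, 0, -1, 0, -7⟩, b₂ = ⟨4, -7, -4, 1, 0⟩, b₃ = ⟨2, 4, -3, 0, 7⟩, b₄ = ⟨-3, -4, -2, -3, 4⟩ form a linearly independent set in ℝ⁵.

Place the vectors as rows of a 4×5 matrix and reduce to echelon form.
The reduction yields 4 nonzero rows, so the rank is 4.
Since rank = 4 (the number of vectors), the set is linearly independent.

linearly independent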